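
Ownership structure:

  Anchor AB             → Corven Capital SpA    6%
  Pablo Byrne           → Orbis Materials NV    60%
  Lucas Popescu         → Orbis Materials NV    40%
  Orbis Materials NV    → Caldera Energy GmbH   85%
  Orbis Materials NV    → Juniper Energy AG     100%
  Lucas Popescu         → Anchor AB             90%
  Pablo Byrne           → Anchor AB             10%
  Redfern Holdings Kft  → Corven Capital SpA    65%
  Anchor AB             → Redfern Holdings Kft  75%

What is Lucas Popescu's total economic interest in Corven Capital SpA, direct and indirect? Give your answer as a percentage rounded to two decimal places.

Lucas reaches Corven along 2 paths.
Via Anchor: 90% × 6% = 5.4%.
Via Anchor → Redfern: 90% × 75% × 65% = 43.875%.
Total: 5.4% + 43.875% = 49.275%.
Rounded: 49.28%.

49.28%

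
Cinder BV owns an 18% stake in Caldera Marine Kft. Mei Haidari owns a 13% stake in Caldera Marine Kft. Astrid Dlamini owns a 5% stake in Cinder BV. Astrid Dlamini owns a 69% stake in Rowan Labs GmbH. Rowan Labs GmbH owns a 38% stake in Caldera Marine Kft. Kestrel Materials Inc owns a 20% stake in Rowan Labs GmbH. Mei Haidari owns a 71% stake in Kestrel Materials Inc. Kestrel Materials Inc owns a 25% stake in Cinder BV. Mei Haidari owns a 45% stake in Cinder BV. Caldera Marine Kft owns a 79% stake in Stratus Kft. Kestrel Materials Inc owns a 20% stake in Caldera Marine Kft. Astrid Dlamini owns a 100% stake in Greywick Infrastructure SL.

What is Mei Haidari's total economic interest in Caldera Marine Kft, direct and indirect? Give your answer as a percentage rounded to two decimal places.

43.89%

Mei reaches Caldera along 5 paths.
Via Cinder: 45% × 18% = 8.1%.
Via Kestrel → Cinder: 71% × 25% × 18% = 3.195%.
Via Kestrel: 71% × 20% = 14.2%.
Via Kestrel → Rowan: 71% × 20% × 38% = 5.396%.
Direct stake: 13% = 13%.
Total: 8.1% + 3.195% + 14.2% + 5.396% + 13% = 43.891%.
Rounded: 43.89%.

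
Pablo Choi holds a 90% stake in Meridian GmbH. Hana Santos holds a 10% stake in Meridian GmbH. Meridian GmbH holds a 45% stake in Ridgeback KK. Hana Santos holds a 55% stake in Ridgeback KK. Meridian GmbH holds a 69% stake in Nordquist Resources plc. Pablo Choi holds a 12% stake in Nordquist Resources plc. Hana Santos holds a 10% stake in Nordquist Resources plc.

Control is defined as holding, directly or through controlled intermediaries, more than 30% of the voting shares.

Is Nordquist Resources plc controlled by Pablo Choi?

Pablo holds 90% of Meridian, so Pablo controls Meridian.
Meridian and Pablo together hold 69% + 12% = 81% of Nordquist, so Pablo controls Nordquist.

Yes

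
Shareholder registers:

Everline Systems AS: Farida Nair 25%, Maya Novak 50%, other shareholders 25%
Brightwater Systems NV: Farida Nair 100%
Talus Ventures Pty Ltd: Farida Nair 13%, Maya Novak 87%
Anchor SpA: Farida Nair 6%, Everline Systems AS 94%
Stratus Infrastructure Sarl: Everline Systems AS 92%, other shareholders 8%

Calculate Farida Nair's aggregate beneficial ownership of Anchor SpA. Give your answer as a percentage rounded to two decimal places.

Farida reaches Anchor along 2 paths.
Direct stake: 6% = 6%.
Via Everline: 25% × 94% = 23.5%.
Total: 6% + 23.5% = 29.5%.
Rounded: 29.50%.

29.50%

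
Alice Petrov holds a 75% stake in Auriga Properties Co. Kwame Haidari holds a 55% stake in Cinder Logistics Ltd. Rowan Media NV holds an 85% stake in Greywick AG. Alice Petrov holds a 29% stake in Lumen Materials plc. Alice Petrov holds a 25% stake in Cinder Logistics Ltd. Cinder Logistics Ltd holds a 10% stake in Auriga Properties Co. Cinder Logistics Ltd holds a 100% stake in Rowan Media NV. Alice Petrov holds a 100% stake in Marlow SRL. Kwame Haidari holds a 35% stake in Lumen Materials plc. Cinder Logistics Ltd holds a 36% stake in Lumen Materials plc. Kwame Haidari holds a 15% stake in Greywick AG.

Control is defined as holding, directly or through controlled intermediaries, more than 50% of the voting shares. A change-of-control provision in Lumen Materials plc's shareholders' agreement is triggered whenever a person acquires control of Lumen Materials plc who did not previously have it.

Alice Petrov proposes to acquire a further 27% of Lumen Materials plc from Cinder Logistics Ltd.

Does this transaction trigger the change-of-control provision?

Yes

The purchase adds only to Alice's holdings (Cinder's stake shrinks), so Alice is the only person who could newly come to control Lumen.
Alice holds 100% of Marlow, so Alice controls Marlow.
Alice holds 75% of Auriga, so Alice controls Auriga.
In Lumen, Alice's side holds only 29%, not > 50%.
So before the transaction, Alice does not control Lumen.
After the purchase, Alice's direct stake in Lumen rises to 29% + 27% = 56%, and Cinder's stake falls to 9%.
Alice holds 56% of Lumen, so Alice controls Lumen.
Alice did not control Lumen before and does after, so the clause is triggered.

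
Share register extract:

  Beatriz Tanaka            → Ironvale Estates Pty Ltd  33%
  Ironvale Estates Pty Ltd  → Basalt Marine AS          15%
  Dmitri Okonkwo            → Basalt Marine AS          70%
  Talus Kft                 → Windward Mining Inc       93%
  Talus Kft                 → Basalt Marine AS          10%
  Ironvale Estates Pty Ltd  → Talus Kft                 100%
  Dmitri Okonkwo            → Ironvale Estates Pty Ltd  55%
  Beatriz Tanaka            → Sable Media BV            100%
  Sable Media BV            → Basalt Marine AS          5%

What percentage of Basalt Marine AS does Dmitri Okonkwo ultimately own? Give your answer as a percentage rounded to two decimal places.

Dmitri reaches Basalt along 3 paths.
Via Ironvale → Talus: 55% × 100% × 10% = 5.5%.
Direct stake: 70% = 70%.
Via Ironvale: 55% × 15% = 8.25%.
Total: 5.5% + 70% + 8.25% = 83.75%.

83.75%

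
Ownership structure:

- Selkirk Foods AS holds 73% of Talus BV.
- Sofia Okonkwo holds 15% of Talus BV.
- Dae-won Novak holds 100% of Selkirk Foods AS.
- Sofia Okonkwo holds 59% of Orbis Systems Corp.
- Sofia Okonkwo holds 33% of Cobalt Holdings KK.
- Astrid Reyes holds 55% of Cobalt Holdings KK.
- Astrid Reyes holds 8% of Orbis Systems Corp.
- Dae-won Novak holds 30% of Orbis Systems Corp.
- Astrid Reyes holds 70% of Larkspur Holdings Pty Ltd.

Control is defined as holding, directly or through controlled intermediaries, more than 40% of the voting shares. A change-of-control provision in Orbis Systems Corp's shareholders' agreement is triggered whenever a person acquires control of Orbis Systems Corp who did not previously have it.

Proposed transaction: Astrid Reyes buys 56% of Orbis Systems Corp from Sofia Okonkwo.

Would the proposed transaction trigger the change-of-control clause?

Yes

The purchase adds only to Astrid's holdings (Sofia's stake shrinks), so Astrid is the only person who could newly come to control Orbis.
Astrid holds 55% of Cobalt, so Astrid controls Cobalt.
Astrid holds 70% of Larkspur, so Astrid controls Larkspur.
In Orbis, Astrid's side holds only 8%, not > 40%.
So before the transaction, Astrid does not control Orbis.
After the purchase, Astrid's direct stake in Orbis rises to 8% + 56% = 64%, and Sofia's stake falls to 3%.
Astrid holds 64% of Orbis, so Astrid controls Orbis.
Astrid did not control Orbis before and does after, so the clause is triggered.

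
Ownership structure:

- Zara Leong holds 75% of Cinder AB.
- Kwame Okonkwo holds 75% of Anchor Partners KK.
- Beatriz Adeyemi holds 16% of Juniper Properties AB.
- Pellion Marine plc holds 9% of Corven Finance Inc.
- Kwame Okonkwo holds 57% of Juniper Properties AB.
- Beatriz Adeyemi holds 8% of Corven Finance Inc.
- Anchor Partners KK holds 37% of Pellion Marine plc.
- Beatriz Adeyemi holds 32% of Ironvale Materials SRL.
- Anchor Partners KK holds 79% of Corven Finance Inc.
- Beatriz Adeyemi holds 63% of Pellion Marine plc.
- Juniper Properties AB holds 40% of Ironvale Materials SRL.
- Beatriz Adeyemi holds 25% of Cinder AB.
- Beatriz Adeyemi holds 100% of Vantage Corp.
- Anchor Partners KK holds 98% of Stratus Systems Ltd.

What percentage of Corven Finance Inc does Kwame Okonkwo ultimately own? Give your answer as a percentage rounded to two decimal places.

61.75%

Kwame reaches Corven along 2 paths.
Via Anchor: 75% × 79% = 59.25%.
Via Anchor → Pellion: 75% × 37% × 9% = 2.4975%.
Total: 59.25% + 2.4975% = 61.7475%.
Rounded: 61.75%.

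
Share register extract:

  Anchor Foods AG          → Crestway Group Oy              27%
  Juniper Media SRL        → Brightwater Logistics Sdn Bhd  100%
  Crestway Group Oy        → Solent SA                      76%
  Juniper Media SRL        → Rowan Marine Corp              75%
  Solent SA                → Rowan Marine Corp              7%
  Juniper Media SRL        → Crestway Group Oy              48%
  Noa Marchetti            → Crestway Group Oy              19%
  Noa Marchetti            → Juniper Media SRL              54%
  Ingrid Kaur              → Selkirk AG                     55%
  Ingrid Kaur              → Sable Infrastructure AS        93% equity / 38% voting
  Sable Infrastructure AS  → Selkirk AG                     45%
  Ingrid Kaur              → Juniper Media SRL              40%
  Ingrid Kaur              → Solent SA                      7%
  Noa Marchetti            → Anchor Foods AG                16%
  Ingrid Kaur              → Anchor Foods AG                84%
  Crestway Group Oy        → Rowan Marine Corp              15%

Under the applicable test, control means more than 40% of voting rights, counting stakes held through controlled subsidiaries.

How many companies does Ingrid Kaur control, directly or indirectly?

2

Ingrid holds 84% of Anchor, so Ingrid controls Anchor.
Ingrid holds 55% of Selkirk, so Ingrid controls Selkirk.
No other company's threshold is met.
Ingrid controls 2 companies.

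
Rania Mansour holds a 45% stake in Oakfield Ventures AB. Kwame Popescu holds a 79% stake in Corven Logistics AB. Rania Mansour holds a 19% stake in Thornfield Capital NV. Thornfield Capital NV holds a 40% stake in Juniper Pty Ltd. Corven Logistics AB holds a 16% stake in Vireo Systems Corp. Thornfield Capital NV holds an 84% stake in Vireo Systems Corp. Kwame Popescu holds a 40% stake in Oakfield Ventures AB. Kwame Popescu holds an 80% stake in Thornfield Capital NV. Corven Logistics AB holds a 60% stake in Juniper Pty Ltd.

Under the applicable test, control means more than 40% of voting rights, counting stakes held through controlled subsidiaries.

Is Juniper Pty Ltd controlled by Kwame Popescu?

Kwame holds 80% of Thornfield, so Kwame controls Thornfield.
Kwame holds 79% of Corven, so Kwame controls Corven.
Corven and Thornfield together hold 60% + 40% = 100% of Juniper, so Kwame controls Juniper.

Yes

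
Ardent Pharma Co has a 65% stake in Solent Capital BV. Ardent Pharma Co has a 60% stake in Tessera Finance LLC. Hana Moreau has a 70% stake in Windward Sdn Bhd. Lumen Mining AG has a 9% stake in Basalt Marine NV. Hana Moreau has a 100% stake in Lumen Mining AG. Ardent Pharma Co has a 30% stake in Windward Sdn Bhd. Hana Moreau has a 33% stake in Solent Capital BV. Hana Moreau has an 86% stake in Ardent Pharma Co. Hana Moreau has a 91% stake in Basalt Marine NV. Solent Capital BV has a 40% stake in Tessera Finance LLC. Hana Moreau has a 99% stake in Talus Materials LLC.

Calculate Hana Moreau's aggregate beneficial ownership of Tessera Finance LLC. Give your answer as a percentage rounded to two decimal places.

87.16%

Hana reaches Tessera along 3 paths.
Via Ardent: 86% × 60% = 51.6%.
Via Ardent → Solent: 86% × 65% × 40% = 22.36%.
Via Solent: 33% × 40% = 13.2%.
Total: 51.6% + 22.36% + 13.2% = 87.16%.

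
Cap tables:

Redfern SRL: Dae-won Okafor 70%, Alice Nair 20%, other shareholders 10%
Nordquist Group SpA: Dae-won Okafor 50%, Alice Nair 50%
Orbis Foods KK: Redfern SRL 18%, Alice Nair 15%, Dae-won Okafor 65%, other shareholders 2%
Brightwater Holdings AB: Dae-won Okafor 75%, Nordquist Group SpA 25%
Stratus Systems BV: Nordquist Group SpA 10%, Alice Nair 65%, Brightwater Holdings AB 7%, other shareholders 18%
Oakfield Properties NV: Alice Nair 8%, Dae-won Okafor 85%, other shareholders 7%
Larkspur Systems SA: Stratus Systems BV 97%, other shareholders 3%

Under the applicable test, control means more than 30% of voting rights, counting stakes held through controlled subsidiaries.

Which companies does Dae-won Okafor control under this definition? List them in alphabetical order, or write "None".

Dae-won holds 70% of Redfern, so Dae-won controls Redfern.
Dae-won holds 50% of Nordquist, so Dae-won controls Nordquist.
Redfern and Dae-won together hold 18% + 65% = 83% of Orbis, so Dae-won controls Orbis.
Dae-won and Nordquist together hold 75% + 25% = 100% of Brightwater, so Dae-won controls Brightwater.
Dae-won holds 85% of Oakfield, so Dae-won controls Oakfield.
No other company's threshold is met.

Brightwater Holdings AB, Nordquist Group SpA, Oakfield Properties NV, Orbis Foods KK, Redfern SRL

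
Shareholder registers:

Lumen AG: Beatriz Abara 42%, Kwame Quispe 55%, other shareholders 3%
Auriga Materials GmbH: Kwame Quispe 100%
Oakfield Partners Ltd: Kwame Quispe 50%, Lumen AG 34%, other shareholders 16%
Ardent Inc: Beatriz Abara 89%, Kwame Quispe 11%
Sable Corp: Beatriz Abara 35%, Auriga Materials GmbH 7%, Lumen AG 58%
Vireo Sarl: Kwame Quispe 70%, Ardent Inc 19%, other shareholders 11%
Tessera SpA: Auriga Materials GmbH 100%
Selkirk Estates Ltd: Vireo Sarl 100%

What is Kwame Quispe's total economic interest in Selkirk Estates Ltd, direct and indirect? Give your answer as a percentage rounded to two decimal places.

72.09%

Kwame reaches Selkirk along 2 paths.
Via Vireo: 70% × 100% = 70%.
Via Ardent → Vireo: 11% × 19% × 100% = 2.09%.
Total: 70% + 2.09% = 72.09%.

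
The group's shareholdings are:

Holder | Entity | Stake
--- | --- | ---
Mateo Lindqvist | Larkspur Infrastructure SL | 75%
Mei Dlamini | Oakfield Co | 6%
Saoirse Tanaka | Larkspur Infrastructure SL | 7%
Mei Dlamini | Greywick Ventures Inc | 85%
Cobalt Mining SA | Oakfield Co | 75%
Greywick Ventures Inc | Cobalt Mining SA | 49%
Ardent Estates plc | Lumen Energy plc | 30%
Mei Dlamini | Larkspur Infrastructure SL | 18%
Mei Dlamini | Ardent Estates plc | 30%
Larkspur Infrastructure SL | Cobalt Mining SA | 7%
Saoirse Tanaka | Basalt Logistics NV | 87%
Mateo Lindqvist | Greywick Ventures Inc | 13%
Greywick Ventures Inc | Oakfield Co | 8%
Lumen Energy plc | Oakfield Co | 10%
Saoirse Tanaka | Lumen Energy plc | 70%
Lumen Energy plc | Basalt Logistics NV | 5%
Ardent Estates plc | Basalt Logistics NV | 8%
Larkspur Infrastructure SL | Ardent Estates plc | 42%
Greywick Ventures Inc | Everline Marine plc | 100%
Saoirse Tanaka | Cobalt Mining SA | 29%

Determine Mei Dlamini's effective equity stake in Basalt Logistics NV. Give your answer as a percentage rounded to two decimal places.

Mei reaches Basalt along 4 paths.
Via Larkspur → Ardent: 18% × 42% × 8% = 0.6048%.
Via Ardent: 30% × 8% = 2.4%.
Via Larkspur → Ardent → Lumen: 18% × 42% × 30% × 5% = 0.1134%.
Via Ardent → Lumen: 30% × 30% × 5% = 0.45%.
Total: 0.6048% + 2.4% + 0.1134% + 0.45% = 3.5682%.
Rounded: 3.57%.

3.57%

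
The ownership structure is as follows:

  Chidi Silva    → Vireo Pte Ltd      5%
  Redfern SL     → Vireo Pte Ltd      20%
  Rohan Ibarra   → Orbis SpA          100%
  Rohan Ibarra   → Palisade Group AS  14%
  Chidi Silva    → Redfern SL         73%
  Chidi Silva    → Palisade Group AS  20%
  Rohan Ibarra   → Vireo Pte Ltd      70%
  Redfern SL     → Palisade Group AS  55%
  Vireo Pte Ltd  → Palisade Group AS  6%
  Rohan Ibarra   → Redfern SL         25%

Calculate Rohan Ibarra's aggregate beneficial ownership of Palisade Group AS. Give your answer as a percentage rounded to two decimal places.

Rohan reaches Palisade along 4 paths.
Via Redfern: 25% × 55% = 13.75%.
Direct stake: 14% = 14%.
Via Redfern → Vireo: 25% × 20% × 6% = 0.3%.
Via Vireo: 70% × 6% = 4.2%.
Total: 13.75% + 14% + 0.3% + 4.2% = 32.25%.

32.25%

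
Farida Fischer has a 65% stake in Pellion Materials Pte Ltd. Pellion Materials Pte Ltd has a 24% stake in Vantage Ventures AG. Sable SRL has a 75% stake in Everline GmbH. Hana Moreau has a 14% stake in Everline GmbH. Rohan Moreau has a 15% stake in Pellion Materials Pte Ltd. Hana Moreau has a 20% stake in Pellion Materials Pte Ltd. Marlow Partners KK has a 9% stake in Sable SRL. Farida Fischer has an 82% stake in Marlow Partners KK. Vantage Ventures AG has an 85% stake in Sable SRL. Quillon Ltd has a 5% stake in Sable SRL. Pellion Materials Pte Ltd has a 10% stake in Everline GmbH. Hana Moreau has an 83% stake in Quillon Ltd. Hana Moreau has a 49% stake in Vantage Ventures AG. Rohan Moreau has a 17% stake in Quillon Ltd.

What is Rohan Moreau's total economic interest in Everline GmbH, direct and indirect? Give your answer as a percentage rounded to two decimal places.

4.43%

Rohan reaches Everline along 3 paths.
Via Quillon → Sable: 17% × 5% × 75% = 0.6375%.
Via Pellion → Vantage → Sable: 15% × 24% × 85% × 75% = 2.295%.
Via Pellion: 15% × 10% = 1.5%.
Total: 0.6375% + 2.295% + 1.5% = 4.4325%.
Rounded: 4.43%.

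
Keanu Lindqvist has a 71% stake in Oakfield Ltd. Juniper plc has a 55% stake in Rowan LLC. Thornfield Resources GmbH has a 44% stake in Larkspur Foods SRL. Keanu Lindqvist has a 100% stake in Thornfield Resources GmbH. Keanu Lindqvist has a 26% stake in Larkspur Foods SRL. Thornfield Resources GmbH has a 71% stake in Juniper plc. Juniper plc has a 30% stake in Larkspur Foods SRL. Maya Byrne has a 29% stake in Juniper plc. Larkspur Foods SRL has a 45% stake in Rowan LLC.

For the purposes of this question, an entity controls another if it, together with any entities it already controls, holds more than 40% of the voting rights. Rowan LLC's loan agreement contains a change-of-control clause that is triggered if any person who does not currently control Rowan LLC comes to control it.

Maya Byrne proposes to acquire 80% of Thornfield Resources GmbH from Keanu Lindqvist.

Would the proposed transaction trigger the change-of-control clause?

The purchase adds only to Maya's holdings (Keanu's stake shrinks), so Maya is the only person who could newly come to control Rowan.
Maya's largest direct stake is 29% in Juniper, which does not meet the threshold, so Maya controls no company.
Neither Maya nor any entity Maya controls holds any voting interest in Rowan.
So before the transaction, Maya does not control Rowan.
After the purchase, Maya holds 80% of Thornfield directly, and Keanu's stake falls to 20%.
Maya holds 80% of Thornfield, so Maya controls Thornfield.
Maya and Thornfield together hold 29% + 71% = 100% of Juniper, so Maya controls Juniper.
Thornfield and Juniper together hold 44% + 30% = 74% of Larkspur, so Maya controls Larkspur.
Juniper and Larkspur together hold 55% + 45% = 100% of Rowan, so Maya controls Rowan.
Maya did not control Rowan before and does after, so the clause is triggered.

Yes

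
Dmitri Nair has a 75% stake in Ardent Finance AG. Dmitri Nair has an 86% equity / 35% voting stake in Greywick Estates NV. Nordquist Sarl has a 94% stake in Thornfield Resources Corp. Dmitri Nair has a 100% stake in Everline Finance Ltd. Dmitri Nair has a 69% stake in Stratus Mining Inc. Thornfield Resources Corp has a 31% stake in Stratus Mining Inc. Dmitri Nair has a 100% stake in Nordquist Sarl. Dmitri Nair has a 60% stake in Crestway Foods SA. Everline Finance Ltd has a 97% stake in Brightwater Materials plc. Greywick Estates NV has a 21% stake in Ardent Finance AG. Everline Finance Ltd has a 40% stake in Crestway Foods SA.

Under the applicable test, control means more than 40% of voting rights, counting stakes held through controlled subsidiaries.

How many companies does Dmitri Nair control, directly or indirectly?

7

Dmitri holds 100% of Everline, so Dmitri controls Everline.
Dmitri holds 100% of Nordquist, so Dmitri controls Nordquist.
Nordquist holds 94% of Thornfield, so Dmitri controls Thornfield.
Dmitri holds 75% of Ardent, so Dmitri controls Ardent.
Dmitri and Everline together hold 60% + 40% = 100% of Crestway, so Dmitri controls Crestway.
Thornfield and Dmitri together hold 31% + 69% = 100% of Stratus, so Dmitri controls Stratus.
Everline holds 97% of Brightwater, so Dmitri controls Brightwater.
No other company's threshold is met.
Dmitri controls 7 companies.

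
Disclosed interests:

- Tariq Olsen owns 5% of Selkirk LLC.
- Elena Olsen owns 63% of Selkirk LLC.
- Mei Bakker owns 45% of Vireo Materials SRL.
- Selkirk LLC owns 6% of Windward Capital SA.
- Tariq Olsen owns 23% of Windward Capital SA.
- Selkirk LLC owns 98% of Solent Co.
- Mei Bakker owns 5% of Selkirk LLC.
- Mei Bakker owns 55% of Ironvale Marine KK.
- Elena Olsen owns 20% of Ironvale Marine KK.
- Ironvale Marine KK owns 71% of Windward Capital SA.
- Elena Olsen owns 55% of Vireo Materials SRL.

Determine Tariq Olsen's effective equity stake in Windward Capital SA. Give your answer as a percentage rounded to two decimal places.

23.30%

Tariq reaches Windward along 2 paths.
Via Selkirk: 5% × 6% = 0.3%.
Direct stake: 23% = 23%.
Total: 0.3% + 23% = 23.3%.
Rounded: 23.30%.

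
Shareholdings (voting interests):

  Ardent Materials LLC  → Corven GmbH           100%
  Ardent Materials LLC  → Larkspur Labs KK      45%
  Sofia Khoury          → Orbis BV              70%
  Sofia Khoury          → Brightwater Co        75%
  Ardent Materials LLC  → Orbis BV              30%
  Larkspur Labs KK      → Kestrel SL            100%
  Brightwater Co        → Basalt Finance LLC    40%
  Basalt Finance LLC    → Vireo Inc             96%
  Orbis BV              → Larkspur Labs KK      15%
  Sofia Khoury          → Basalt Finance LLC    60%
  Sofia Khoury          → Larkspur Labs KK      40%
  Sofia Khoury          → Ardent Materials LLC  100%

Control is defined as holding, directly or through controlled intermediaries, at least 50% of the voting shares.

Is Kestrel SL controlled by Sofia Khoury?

Sofia holds 100% of Ardent, so Sofia controls Ardent.
Ardent and Sofia together hold 30% + 70% = 100% of Orbis, so Sofia controls Orbis.
Sofia and Orbis and Ardent together hold 40% + 15% + 45% = 100% of Larkspur, so Sofia controls Larkspur.
Larkspur holds 100% of Kestrel, so Sofia controls Kestrel.

Yes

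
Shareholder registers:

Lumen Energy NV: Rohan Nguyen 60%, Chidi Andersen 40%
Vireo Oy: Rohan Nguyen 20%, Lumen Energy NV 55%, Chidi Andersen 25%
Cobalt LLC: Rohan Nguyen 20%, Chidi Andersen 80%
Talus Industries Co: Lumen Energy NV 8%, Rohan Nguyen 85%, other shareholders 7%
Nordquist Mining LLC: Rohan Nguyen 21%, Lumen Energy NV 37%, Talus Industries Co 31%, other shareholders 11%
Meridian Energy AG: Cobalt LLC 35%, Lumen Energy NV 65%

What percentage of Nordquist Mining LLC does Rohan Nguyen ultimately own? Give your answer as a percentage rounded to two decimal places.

Rohan reaches Nordquist along 4 paths.
Direct stake: 21% = 21%.
Via Lumen: 60% × 37% = 22.2%.
Via Lumen → Talus: 60% × 8% × 31% = 1.488%.
Via Talus: 85% × 31% = 26.35%.
Total: 21% + 22.2% + 1.488% + 26.35% = 71.038%.
Rounded: 71.04%.

71.04%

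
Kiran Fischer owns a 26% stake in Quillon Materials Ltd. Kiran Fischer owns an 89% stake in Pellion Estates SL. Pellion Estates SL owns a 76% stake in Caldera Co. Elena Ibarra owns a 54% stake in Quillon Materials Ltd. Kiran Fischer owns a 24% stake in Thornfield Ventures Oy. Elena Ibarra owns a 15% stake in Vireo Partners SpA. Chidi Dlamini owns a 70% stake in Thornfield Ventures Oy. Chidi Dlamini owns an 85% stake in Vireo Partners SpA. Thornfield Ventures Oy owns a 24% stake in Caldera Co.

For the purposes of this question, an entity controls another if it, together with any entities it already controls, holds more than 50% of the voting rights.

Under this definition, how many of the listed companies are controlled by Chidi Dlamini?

Chidi holds 70% of Thornfield, so Chidi controls Thornfield.
Chidi holds 85% of Vireo, so Chidi controls Vireo.
No other company's threshold is met.
Chidi controls 2 companies.

2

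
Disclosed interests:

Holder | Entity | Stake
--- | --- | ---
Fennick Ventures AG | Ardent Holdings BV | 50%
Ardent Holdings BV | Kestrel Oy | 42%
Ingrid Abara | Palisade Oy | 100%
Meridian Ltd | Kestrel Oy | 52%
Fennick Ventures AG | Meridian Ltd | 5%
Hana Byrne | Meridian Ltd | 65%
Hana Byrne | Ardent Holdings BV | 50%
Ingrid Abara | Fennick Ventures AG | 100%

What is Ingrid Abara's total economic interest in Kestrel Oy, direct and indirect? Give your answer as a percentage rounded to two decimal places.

23.60%

Ingrid reaches Kestrel along 2 paths.
Via Fennick → Ardent: 100% × 50% × 42% = 21%.
Via Fennick → Meridian: 100% × 5% × 52% = 2.6%.
Total: 21% + 2.6% = 23.6%.
Rounded: 23.60%.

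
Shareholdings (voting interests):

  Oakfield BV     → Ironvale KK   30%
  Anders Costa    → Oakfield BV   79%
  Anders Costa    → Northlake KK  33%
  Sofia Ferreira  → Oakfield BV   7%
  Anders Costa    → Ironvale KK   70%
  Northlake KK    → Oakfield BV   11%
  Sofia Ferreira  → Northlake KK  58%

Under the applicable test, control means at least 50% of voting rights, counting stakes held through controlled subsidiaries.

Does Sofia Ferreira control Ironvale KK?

No

Sofia holds 58% of Northlake, so Sofia controls Northlake.
Neither Sofia nor any entity Sofia controls holds any voting interest in Ironvale.
So Sofia does not control Ironvale.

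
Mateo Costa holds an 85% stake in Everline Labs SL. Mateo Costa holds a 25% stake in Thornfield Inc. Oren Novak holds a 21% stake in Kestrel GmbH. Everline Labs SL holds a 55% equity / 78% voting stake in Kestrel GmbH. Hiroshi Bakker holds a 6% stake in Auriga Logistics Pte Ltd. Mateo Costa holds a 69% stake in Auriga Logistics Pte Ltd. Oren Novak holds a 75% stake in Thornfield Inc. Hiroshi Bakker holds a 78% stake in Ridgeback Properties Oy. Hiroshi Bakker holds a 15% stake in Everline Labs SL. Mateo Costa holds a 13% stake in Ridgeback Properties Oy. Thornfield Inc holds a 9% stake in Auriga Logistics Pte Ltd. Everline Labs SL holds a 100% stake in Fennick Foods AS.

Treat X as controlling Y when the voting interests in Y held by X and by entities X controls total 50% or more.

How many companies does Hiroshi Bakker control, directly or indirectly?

Hiroshi holds 78% of Ridgeback, so Hiroshi controls Ridgeback.
No other company's threshold is met.
Hiroshi controls 1 company.

1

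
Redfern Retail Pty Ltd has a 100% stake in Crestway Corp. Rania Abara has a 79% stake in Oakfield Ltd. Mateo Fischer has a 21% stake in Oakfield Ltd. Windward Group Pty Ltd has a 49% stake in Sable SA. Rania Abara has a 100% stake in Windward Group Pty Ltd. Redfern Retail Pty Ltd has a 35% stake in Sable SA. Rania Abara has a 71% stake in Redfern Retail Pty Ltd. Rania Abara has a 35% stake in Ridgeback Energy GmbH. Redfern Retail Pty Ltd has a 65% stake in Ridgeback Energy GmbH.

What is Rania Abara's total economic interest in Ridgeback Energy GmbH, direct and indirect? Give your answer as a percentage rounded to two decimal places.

81.15%

Rania reaches Ridgeback along 2 paths.
Direct stake: 35% = 35%.
Via Redfern: 71% × 65% = 46.15%.
Total: 35% + 46.15% = 81.15%.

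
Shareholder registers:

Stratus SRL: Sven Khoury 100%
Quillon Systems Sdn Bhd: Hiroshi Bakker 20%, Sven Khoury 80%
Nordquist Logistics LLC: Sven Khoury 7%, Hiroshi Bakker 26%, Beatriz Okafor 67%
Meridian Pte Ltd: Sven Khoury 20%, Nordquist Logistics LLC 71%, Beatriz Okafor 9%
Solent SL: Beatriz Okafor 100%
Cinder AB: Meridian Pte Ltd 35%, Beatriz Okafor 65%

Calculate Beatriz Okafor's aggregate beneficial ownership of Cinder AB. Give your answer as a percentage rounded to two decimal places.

Beatriz reaches Cinder along 3 paths.
Via Nordquist → Meridian: 67% × 71% × 35% = 16.6495%.
Via Meridian: 9% × 35% = 3.15%.
Direct stake: 65% = 65%.
Total: 16.6495% + 3.15% + 65% = 84.7995%.
Rounded: 84.80%.

84.80%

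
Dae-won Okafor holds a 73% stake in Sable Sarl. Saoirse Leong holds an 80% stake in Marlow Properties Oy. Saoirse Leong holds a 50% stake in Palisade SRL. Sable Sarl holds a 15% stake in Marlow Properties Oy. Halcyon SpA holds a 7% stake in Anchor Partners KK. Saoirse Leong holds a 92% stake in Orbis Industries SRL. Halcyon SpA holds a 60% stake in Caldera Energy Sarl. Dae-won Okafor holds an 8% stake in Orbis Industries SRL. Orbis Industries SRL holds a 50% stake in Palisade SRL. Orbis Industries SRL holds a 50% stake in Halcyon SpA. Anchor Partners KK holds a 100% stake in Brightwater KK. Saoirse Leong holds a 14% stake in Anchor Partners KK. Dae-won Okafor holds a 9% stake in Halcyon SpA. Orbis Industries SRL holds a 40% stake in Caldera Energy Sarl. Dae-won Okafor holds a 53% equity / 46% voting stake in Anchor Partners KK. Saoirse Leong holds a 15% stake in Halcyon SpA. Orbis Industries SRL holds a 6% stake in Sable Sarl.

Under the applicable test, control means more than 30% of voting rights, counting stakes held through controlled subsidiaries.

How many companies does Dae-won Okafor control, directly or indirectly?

Dae-won holds 73% of Sable, so Dae-won controls Sable.
Dae-won holds 46% of Anchor, so Dae-won controls Anchor.
Anchor holds 100% of Brightwater, so Dae-won controls Brightwater.
No other company's threshold is met.
Dae-won controls 3 companies.

3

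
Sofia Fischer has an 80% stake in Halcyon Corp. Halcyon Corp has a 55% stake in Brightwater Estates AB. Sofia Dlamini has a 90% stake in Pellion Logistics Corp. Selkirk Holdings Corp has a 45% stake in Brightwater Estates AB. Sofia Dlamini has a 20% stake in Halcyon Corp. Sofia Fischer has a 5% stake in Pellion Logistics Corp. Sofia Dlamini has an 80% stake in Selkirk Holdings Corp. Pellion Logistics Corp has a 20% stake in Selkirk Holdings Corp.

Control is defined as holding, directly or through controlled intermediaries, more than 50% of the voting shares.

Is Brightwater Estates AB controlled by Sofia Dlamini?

Sofia Dlamini holds 90% of Pellion, so Sofia Dlamini controls Pellion.
Sofia Dlamini and Pellion together hold 80% + 20% = 100% of Selkirk, so Sofia Dlamini controls Selkirk.
In Brightwater, Sofia Dlamini's side holds only 45%, not > 50%.
So Sofia Dlamini does not control Brightwater.

No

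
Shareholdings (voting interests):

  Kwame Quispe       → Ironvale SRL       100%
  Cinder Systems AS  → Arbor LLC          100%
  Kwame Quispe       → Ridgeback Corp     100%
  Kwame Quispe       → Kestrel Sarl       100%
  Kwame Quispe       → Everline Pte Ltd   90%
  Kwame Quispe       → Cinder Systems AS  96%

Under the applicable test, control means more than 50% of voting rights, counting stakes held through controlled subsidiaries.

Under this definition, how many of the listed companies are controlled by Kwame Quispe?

Kwame holds 96% of Cinder, so Kwame controls Cinder.
Kwame holds 100% of Ironvale, so Kwame controls Ironvale.
Kwame holds 90% of Everline, so Kwame controls Everline.
Kwame holds 100% of Ridgeback, so Kwame controls Ridgeback.
Cinder holds 100% of Arbor, so Kwame controls Arbor.
Kwame holds 100% of Kestrel, so Kwame controls Kestrel.
Kwame controls 6 companies.

6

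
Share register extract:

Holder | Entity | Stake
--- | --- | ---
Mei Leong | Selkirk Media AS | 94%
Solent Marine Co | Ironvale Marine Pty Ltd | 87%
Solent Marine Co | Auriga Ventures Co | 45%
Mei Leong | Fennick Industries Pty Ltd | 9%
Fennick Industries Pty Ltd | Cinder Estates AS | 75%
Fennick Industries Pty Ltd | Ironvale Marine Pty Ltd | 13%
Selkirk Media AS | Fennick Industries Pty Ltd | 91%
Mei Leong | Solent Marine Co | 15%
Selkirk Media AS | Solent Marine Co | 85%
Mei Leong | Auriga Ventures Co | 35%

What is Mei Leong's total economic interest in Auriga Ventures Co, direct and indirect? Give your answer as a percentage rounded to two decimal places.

77.71%

Mei reaches Auriga along 3 paths.
Via Selkirk → Solent: 94% × 85% × 45% = 35.955%.
Via Solent: 15% × 45% = 6.75%.
Direct stake: 35% = 35%.
Total: 35.955% + 6.75% + 35% = 77.705%.
Rounded: 77.71%.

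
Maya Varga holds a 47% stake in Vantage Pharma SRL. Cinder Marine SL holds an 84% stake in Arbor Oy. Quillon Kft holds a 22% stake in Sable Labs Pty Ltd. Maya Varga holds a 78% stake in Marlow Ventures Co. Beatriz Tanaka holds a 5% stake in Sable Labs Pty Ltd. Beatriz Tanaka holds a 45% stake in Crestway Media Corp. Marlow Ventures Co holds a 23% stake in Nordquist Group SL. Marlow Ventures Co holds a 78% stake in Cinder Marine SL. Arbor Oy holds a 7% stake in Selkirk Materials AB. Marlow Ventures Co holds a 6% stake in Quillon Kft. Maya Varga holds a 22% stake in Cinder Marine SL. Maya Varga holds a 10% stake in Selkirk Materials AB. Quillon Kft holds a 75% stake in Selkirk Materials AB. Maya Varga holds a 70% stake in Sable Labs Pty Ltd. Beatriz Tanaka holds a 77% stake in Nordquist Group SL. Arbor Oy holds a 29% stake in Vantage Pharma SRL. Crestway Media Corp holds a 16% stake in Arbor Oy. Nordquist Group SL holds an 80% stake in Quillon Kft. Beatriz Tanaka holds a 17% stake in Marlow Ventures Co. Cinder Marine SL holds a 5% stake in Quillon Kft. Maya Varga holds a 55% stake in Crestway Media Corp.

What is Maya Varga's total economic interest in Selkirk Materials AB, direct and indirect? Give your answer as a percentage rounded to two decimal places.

Maya reaches Selkirk along 8 paths.
Direct stake: 10% = 10%.
Via Marlow → Quillon: 78% × 6% × 75% = 3.51%.
Via Marlow → Nordquist → Quillon: 78% × 23% × 80% × 75% = 10.764%.
Via Cinder → Quillon: 22% × 5% × 75% = 0.825%.
Via Marlow → Cinder → Quillon: 78% × 78% × 5% × 75% = 2.2815%.
Via Cinder → Arbor: 22% × 84% × 7% = 1.2936%.
Via Marlow → Cinder → Arbor: 78% × 78% × 84% × 7% = 3.577392%.
Via Crestway → Arbor: 55% × 16% × 7% = 0.616%.
Total: 10% + 3.51% + 10.764% + 0.825% + 2.2815% + 1.2936% + 3.577392% + 0.616% = 32.867492%.
Rounded: 32.87%.

32.87%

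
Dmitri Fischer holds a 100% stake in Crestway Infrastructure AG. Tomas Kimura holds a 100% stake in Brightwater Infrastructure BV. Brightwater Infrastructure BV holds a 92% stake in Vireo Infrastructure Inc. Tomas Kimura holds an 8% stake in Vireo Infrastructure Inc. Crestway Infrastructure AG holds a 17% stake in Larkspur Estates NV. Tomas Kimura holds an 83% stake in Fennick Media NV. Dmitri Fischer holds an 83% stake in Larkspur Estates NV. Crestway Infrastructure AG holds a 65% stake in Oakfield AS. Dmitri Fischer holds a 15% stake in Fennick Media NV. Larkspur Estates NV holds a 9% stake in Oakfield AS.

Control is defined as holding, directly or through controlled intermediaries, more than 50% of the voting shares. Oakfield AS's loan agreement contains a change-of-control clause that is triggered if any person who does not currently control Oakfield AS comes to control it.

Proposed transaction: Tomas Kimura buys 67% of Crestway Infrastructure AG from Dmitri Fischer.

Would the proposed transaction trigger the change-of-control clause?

The purchase adds only to Tomas's holdings (Dmitri's stake shrinks), so Tomas is the only person who could newly come to control Oakfield.
Tomas holds 100% of Brightwater, so Tomas controls Brightwater.
Brightwater and Tomas together hold 92% + 8% = 100% of Vireo, so Tomas controls Vireo.
Tomas holds 83% of Fennick, so Tomas controls Fennick.
Neither Tomas nor any entity Tomas controls holds any voting interest in Oakfield.
So before the transaction, Tomas does not control Oakfield.
After the purchase, Tomas holds 67% of Crestway directly, and Dmitri's stake falls to 33%.
Tomas holds 67% of Crestway, so Tomas controls Crestway.
Crestway holds 65% of Oakfield, so Tomas controls Oakfield.
Tomas did not control Oakfield before and does after, so the clause is triggered.

Yes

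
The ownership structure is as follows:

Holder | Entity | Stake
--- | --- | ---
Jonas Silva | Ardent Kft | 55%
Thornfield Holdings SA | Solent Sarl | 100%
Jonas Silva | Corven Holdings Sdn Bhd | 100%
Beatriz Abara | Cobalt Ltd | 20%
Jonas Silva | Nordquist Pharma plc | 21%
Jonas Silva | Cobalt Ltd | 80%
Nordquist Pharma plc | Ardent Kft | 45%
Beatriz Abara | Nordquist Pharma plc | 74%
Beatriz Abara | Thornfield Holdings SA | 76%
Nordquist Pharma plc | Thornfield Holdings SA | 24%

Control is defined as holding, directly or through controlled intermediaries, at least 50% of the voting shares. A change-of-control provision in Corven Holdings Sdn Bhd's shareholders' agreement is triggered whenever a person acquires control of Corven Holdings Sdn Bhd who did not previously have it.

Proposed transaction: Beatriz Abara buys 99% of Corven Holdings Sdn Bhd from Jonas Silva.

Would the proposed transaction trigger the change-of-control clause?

Yes

The purchase adds only to Beatriz's holdings (Jonas's stake shrinks), so Beatriz is the only person who could newly come to control Corven.
Beatriz holds 74% of Nordquist, so Beatriz controls Nordquist.
Nordquist and Beatriz together hold 24% + 76% = 100% of Thornfield, so Beatriz controls Thornfield.
Thornfield holds 100% of Solent, so Beatriz controls Solent.
Neither Beatriz nor any entity Beatriz controls holds any voting interest in Corven.
So before the transaction, Beatriz does not control Corven.
After the purchase, Beatriz holds 99% of Corven directly, and Jonas's stake falls to 1%.
Beatriz holds 99% of Corven, so Beatriz controls Corven.
Beatriz did not control Corven before and does after, so the clause is triggered.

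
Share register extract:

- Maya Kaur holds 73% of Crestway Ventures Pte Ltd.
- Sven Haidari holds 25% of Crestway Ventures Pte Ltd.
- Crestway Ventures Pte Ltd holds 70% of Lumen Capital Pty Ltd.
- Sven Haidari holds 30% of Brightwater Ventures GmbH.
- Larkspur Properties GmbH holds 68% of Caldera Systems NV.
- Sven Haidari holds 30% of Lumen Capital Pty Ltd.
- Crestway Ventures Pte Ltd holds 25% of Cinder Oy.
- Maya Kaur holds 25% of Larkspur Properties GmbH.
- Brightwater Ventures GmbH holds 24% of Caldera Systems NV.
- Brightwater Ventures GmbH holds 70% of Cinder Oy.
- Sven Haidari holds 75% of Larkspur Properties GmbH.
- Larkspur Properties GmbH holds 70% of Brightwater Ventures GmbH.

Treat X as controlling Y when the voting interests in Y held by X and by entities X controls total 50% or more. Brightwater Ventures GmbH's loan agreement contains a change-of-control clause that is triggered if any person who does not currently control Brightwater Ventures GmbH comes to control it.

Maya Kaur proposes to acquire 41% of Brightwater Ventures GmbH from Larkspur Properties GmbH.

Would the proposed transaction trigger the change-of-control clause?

No

The purchase adds only to Maya's holdings (Larkspur's stake shrinks), so Maya is the only person who could newly come to control Brightwater.
Maya holds 73% of Crestway, so Maya controls Crestway.
Crestway holds 70% of Lumen, so Maya controls Lumen.
Neither Maya nor any entity Maya controls holds any voting interest in Brightwater.
So before the transaction, Maya does not control Brightwater.
After the purchase, Maya holds 41% of Brightwater directly, and Larkspur's stake falls to 29%.
After the transaction, Maya's side holds 41% of Brightwater, not ≥ 50%, so Maya still does not control Brightwater.
No new person acquires control, so the clause is not triggered.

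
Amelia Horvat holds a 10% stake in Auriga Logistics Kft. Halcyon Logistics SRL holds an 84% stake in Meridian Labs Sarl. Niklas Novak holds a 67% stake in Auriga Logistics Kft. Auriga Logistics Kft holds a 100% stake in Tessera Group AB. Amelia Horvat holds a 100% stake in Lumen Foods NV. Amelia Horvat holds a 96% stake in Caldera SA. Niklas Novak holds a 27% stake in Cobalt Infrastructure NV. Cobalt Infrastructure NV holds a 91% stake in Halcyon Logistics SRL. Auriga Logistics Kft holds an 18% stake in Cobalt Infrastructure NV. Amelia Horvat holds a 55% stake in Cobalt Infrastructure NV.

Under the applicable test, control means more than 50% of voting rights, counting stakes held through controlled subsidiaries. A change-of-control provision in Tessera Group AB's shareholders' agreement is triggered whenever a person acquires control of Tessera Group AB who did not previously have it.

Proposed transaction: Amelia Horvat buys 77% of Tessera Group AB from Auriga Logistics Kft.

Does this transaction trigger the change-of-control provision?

The purchase adds only to Amelia's holdings (Auriga's stake shrinks), so Amelia is the only person who could newly come to control Tessera.
Amelia holds 96% of Caldera, so Amelia controls Caldera.
Amelia holds 55% of Cobalt, so Amelia controls Cobalt.
Cobalt holds 91% of Halcyon, so Amelia controls Halcyon.
Amelia holds 100% of Lumen, so Amelia controls Lumen.
Halcyon holds 84% of Meridian, so Amelia controls Meridian.
Neither Amelia nor any entity Amelia controls holds any voting interest in Tessera.
So before the transaction, Amelia does not control Tessera.
After the purchase, Amelia holds 77% of Tessera directly, and Auriga's stake falls to 23%.
Amelia holds 77% of Tessera, so Amelia controls Tessera.
Amelia did not control Tessera before and does after, so the clause is triggered.

Yes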